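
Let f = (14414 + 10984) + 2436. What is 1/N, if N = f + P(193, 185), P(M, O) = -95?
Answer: 1/27739 ≈ 3.6050e-5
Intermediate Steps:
f = 27834 (f = 25398 + 2436 = 27834)
N = 27739 (N = 27834 - 95 = 27739)
1/N = 1/27739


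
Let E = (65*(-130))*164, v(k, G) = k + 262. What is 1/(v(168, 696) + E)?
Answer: -1/1385370 ≈ -7.2183e-7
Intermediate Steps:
v(k, G) = 262 + k
E = -1385800 (E = -8450*164 = -1385800)
1/(v(168, 696) + E) = 1/((262 + 168) - 1385800) = 1/(430 - 1385800) = 1/(-1385370) = -1/1385370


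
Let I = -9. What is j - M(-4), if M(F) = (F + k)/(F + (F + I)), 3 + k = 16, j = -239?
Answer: -4054/17 ≈ -238.47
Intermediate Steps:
k = 13 (k = -3 + 16 = 13)
M(F) = (13 + F)/(-9 + 2*F) (M(F) = (F + 13)/(F + (F - 9)) = (13 + F)/(F + (-9 + F)) = (13 + F)/(-9 + 2*F))
j - M(-4) = -239 - (13 - 4)/(-9 + 2*(-4)) = -239 - 9/(-9 - 8) = -239 - 9/(-17) = -239 - (-1)*9/17 = -239 - 1*(-9/17) = -239 + 9/17 = -4054/17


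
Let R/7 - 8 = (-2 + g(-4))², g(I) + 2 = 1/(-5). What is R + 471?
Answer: 16262/25 ≈ 650.48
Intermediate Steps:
g(I) = -11/5 (g(I) = -2 + 1/(-5) = -2 - ⅕ = -11/5)
R = 4487/25 (R = 56 + 7*(-2 - 11/5)² = 56 + 7*(-21/5)² = 56 + 7*(441/25) = 56 + 3087/25 = 4487/25 ≈ 179.48)
R + 471 = 4487/25 + 471 = 16262/25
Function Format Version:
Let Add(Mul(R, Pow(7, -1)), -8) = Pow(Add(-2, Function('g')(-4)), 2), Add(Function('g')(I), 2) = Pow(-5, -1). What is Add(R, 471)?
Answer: Rational(16262, 25) ≈ 650.48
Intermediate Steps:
Function('g')(I) = Rational(-11, 5) (Function('g')(I) = Add(-2, Pow(-5, -1)) = Add(-2, Rational(-1, 5)) = Rational(-11, 5))
R = Rational(4487, 25) (R = Add(56, Mul(7, Pow(Add(-2, Rational(-11, 5)), 2))) = Add(56, Mul(7, Pow(Rational(-21, 5), 2))) = Add(56, Mul(7, Rational(441, 25))) = Add(56, Rational(3087, 25)) = Rational(4487, 25) ≈ 179.48)
Add(R, 471) = Add(Rational(4487, 25), 471) = Rational(16262, 25)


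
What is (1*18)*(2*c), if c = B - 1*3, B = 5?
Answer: 72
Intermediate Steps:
c = 2 (c = 5 - 1*3 = 5 - 3 = 2)
(1*18)*(2*c) = (1*18)*(2*2) = 18*4 = 72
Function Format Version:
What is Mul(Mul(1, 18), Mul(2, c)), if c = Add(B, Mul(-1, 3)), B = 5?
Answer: 72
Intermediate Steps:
c = 2 (c = Add(5, Mul(-1, 3)) = Add(5, -3) = 2)
Mul(Mul(1, 18), Mul(2, c)) = Mul(Mul(1, 18), Mul(2, 2)) = Mul(18, 4) = 72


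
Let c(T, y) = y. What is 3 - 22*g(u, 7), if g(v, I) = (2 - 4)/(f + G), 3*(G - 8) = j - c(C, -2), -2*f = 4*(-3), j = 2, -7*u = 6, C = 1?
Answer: 135/23 ≈ 5.8696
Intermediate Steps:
u = -6/7 (u = -⅐*6 = -6/7 ≈ -0.85714)
f = 6 (f = -2*(-3) = -½*(-12) = 6)
G = 28/3 (G = 8 + (2 - 1*(-2))/3 = 8 + (2 + 2)/3 = 8 + (⅓)*4 = 8 + 4/3 = 28/3 ≈ 9.3333)
g(v, I) = -3/23 (g(v, I) = (2 - 4)/(6 + 28/3) = -2/46/3 = -2*3/46 = -3/23)
3 - 22*g(u, 7) = 3 - 22*(-3/23) = 3 + 66/23 = 135/23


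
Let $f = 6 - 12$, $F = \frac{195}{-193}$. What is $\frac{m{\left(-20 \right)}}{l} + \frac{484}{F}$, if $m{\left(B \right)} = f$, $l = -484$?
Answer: $- \frac{22605119}{47190} \approx -479.02$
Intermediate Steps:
$F = - \frac{195}{193}$ ($F = 195 \left(- \frac{1}{193}\right) = - \frac{195}{193} \approx -1.0104$)
$f = -6$ ($f = 6 - 12 = -6$)
$m{\left(B \right)} = -6$
$\frac{m{\left(-20 \right)}}{l} + \frac{484}{F} = - \frac{6}{-484} + \frac{484}{- \frac{195}{193}} = \left(-6\right) \left(- \frac{1}{484}\right) + 484 \left(- \frac{193}{195}\right) = \frac{3}{242} - \frac{93412}{195} = - \frac{22605119}{47190}$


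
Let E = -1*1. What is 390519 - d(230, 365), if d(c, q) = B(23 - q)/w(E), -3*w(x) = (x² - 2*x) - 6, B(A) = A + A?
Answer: 391203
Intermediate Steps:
B(A) = 2*A
E = -1
w(x) = 2 - x²/3 + 2*x/3 (w(x) = -((x² - 2*x) - 6)/3 = -(-6 + x² - 2*x)/3 = 2 - x²/3 + 2*x/3)
d(c, q) = 46 - 2*q (d(c, q) = (2*(23 - q))/(2 - ⅓*(-1)² + (⅔)*(-1)) = (46 - 2*q)/(2 - ⅓*1 - ⅔) = (46 - 2*q)/(2 - ⅓ - ⅔) = (46 - 2*q)/1 = (46 - 2*q)*1 = 46 - 2*q)
390519 - d(230, 365) = 390519 - (46 - 2*365) = 390519 - (46 - 730) = 390519 - 1*(-684) = 390519 + 684 = 391203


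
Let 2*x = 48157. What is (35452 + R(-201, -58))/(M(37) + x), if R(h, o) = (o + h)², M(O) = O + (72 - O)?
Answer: 205066/48301 ≈ 4.2456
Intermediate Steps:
x = 48157/2 (x = (½)*48157 = 48157/2 ≈ 24079.)
M(O) = 72
R(h, o) = (h + o)²
(35452 + R(-201, -58))/(M(37) + x) = (35452 + (-201 - 58)²)/(72 + 48157/2) = (35452 + (-259)²)/(48301/2) = (35452 + 67081)*(2/48301) = 102533*(2/48301) = 205066/48301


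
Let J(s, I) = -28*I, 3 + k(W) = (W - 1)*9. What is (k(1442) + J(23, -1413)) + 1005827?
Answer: 1058357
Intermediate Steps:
k(W) = -12 + 9*W (k(W) = -3 + (W - 1)*9 = -3 + (-1 + W)*9 = -3 + (-9 + 9*W) = -12 + 9*W)
(k(1442) + J(23, -1413)) + 1005827 = ((-12 + 9*1442) - 28*(-1413)) + 1005827 = ((-12 + 12978) + 39564) + 1005827 = (12966 + 39564) + 1005827 = 52530 + 1005827 = 1058357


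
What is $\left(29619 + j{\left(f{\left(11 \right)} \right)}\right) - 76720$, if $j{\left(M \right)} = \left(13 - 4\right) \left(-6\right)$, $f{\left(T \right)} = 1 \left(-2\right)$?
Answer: $-47155$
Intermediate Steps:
$f{\left(T \right)} = -2$
$j{\left(M \right)} = -54$ ($j{\left(M \right)} = 9 \left(-6\right) = -54$)
$\left(29619 + j{\left(f{\left(11 \right)} \right)}\right) - 76720 = \left(29619 - 54\right) - 76720 = 29565 - 76720 = -47155$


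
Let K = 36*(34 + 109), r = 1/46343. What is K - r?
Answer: 238573763/46343 ≈ 5148.0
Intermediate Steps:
r = 1/46343 ≈ 2.1578e-5
K = 5148 (K = 36*143 = 5148)
K - r = 5148 - 1*1/46343 = 5148 - 1/46343 = 238573763/46343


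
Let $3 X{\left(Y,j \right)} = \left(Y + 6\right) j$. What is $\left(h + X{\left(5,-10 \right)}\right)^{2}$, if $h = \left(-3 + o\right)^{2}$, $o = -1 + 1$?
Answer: $\frac{6889}{9} \approx 765.44$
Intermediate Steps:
$o = 0$
$X{\left(Y,j \right)} = \frac{j \left(6 + Y\right)}{3}$ ($X{\left(Y,j \right)} = \frac{\left(Y + 6\right) j}{3} = \frac{\left(6 + Y\right) j}{3} = \frac{j \left(6 + Y\right)}{3}$)
$h = 9$ ($h = \left(-3 + 0\right)^{2} = \left(-3\right)^{2} = 9$)
$\left(h + X{\left(5,-10 \right)}\right)^{2} = \left(9 + \frac{1}{3} \left(-10\right) \left(6 + 5\right)\right)^{2} = \left(9 + \frac{1}{3} \left(-10\right) 11\right)^{2} = \left(9 - \frac{110}{3}\right)^{2} = \left(- \frac{83}{3}\right)^{2} = \frac{6889}{9}$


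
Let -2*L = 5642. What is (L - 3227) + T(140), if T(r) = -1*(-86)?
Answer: -5962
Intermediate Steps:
L = -2821 (L = -½*5642 = -2821)
T(r) = 86
(L - 3227) + T(140) = (-2821 - 3227) + 86 = -6048 + 86 = -5962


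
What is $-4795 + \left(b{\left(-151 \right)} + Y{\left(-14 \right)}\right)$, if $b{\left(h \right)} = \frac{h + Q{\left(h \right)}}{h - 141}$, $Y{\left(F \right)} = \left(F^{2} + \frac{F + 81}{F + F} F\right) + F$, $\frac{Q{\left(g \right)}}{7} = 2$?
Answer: $- \frac{1337077}{292} \approx -4579.0$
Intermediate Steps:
$Q{\left(g \right)} = 14$ ($Q{\left(g \right)} = 7 \cdot 2 = 14$)
$Y{\left(F \right)} = \frac{81}{2} + F^{2} + \frac{3 F}{2}$ ($Y{\left(F \right)} = \left(F^{2} + \frac{81 + F}{2 F} F\right) + F = \left(F^{2} + \left(\frac{81}{2} + \frac{F}{2}\right)\right) + F = \left(\frac{81}{2} + F^{2} + \frac{F}{2}\right) + F = \frac{81}{2} + F^{2} + \frac{3 F}{2}$)
$b{\left(h \right)} = \frac{14 + h}{-141 + h}$ ($b{\left(h \right)} = \frac{h + 14}{h - 141} = \frac{14 + h}{-141 + h}$)
$-4795 + \left(b{\left(-151 \right)} + Y{\left(-14 \right)}\right) = -4795 + \left(\frac{14 - 151}{-141 - 151} + \left(\frac{81}{2} + \left(-14\right)^{2} + \frac{3}{2} \left(-14\right)\right)\right) = -4795 + \left(\frac{1}{-292} \left(-137\right) + \left(\frac{81}{2} + 196 - 21\right)\right) = -4795 + \left(\left(- \frac{1}{292}\right) \left(-137\right) + \frac{431}{2}\right) = -4795 + \left(\frac{137}{292} + \frac{431}{2}\right) = -4795 + \frac{63063}{292} = - \frac{1337077}{292}$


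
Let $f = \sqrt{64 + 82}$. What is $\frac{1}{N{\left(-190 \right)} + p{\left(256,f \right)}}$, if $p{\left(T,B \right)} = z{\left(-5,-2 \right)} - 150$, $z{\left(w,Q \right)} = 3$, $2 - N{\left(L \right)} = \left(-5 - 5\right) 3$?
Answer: $- \frac{1}{115} \approx -0.0086956$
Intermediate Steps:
$N{\left(L \right)} = 32$ ($N{\left(L \right)} = 2 - \left(-5 - 5\right) 3 = 2 - \left(-10\right) 3 = 2 - -30 = 2 + 30 = 32$)
$f = \sqrt{146} \approx 12.083$
$p{\left(T,B \right)} = -147$ ($p{\left(T,B \right)} = 3 - 150 = -147$)
$\frac{1}{N{\left(-190 \right)} + p{\left(256,f \right)}} = \frac{1}{32 - 147} = \frac{1}{-115} = - \frac{1}{115}$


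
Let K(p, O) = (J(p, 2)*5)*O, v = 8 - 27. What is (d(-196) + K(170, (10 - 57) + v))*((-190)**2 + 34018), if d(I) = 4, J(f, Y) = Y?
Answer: -45997408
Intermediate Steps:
v = -19
K(p, O) = 10*O (K(p, O) = (2*5)*O = 10*O)
(d(-196) + K(170, (10 - 57) + v))*((-190)**2 + 34018) = (4 + 10*((10 - 57) - 19))*((-190)**2 + 34018) = (4 + 10*(-47 - 19))*(36100 + 34018) = (4 + 10*(-66))*70118 = (4 - 660)*70118 = -656*70118 = -45997408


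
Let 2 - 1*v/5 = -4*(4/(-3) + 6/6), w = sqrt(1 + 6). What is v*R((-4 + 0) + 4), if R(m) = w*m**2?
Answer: 0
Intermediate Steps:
w = sqrt(7) ≈ 2.6458
R(m) = sqrt(7)*m**2
v = 10/3 (v = 10 - (-20)*(4/(-3) + 6/6) = 10 - (-20)*(4*(-1/3) + 6*(1/6)) = 10 - (-20)*(-4/3 + 1) = 10 - (-20)*(-1)/3 = 10 - 5*4/3 = 10 - 20/3 = 10/3 ≈ 3.3333)
v*R((-4 + 0) + 4) = 10*(sqrt(7)*((-4 + 0) + 4)**2)/3 = 10*(sqrt(7)*(-4 + 4)**2)/3 = 10*(sqrt(7)*0**2)/3 = 10*(sqrt(7)*0)/3 = (10/3)*0 = 0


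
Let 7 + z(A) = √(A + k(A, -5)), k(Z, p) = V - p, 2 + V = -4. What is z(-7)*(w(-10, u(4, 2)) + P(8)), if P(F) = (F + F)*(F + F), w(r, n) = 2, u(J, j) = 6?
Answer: -1806 + 516*I*√2 ≈ -1806.0 + 729.73*I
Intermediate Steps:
V = -6 (V = -2 - 4 = -6)
k(Z, p) = -6 - p
P(F) = 4*F² (P(F) = (2*F)*(2*F) = 4*F²)
z(A) = -7 + √(-1 + A) (z(A) = -7 + √(A + (-6 - 1*(-5))) = -7 + √(A + (-6 + 5)) = -7 + √(A - 1) = -7 + √(-1 + A))
z(-7)*(w(-10, u(4, 2)) + P(8)) = (-7 + √(-1 - 7))*(2 + 4*8²) = (-7 + √(-8))*(2 + 4*64) = (-7 + 2*I*√2)*(2 + 256) = (-7 + 2*I*√2)*258 = -1806 + 516*I*√2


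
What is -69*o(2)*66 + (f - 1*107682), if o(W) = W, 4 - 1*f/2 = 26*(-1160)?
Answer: -56462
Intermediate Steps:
f = 60328 (f = 8 - 52*(-1160) = 8 - 2*(-30160) = 8 + 60320 = 60328)
-69*o(2)*66 + (f - 1*107682) = -69*2*66 + (60328 - 1*107682) = -138*66 + (60328 - 107682) = -9108 - 47354 = -56462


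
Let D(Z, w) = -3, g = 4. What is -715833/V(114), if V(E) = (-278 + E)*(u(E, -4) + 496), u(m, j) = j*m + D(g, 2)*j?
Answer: 715833/8528 ≈ 83.939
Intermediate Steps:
u(m, j) = -3*j + j*m (u(m, j) = j*m - 3*j = -3*j + j*m)
V(E) = (-278 + E)*(508 - 4*E) (V(E) = (-278 + E)*(-4*(-3 + E) + 496) = (-278 + E)*((12 - 4*E) + 496) = (-278 + E)*(508 - 4*E))
-715833/V(114) = -715833/(-141224 - 4*114² + 1620*114) = -715833/(-141224 - 4*12996 + 184680) = -715833/(-141224 - 51984 + 184680) = -715833/(-8528) = -715833*(-1/8528) = 715833/8528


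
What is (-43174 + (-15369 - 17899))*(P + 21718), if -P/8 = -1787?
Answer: -2752982188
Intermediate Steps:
P = 14296 (P = -8*(-1787) = 14296)
(-43174 + (-15369 - 17899))*(P + 21718) = (-43174 + (-15369 - 17899))*(14296 + 21718) = (-43174 - 33268)*36014 = -76442*36014 = -2752982188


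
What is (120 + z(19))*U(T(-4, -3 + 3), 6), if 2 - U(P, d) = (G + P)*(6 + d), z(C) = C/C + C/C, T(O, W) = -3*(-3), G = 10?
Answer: -27572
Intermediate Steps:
T(O, W) = 9
z(C) = 2 (z(C) = 1 + 1 = 2)
U(P, d) = 2 - (6 + d)*(10 + P) (U(P, d) = 2 - (10 + P)*(6 + d) = 2 - (6 + d)*(10 + P))
(120 + z(19))*U(T(-4, -3 + 3), 6) = (120 + 2)*(-58 - 10*6 - 6*9 - 1*9*6) = 122*(-58 - 60 - 54 - 54) = 122*(-226) = -27572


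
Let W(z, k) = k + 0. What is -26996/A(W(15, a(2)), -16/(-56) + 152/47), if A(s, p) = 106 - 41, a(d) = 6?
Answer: -26996/65 ≈ -415.32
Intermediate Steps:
W(z, k) = k
A(s, p) = 65
-26996/A(W(15, a(2)), -16/(-56) + 152/47) = -26996/65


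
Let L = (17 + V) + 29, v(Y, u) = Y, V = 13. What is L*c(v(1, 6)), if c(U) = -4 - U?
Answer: -295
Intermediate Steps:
L = 59 (L = (17 + 13) + 29 = 30 + 29 = 59)
L*c(v(1, 6)) = 59*(-4 - 1*1) = 59*(-4 - 1) = 59*(-5) = -295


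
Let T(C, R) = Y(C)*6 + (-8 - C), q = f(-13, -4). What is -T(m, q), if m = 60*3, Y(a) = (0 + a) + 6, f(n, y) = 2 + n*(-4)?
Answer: -928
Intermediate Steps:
f(n, y) = 2 - 4*n
q = 54 (q = 2 - 4*(-13) = 2 + 52 = 54)
Y(a) = 6 + a (Y(a) = a + 6 = 6 + a)
m = 180
T(C, R) = 28 + 5*C (T(C, R) = (6 + C)*6 + (-8 - C) = (36 + 6*C) + (-8 - C) = 28 + 5*C)
-T(m, q) = -(28 + 5*180) = -(28 + 900) = -1*928 = -928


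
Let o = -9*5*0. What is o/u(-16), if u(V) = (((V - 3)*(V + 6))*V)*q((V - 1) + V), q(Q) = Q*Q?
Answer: 0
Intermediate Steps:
o = 0 (o = -45*0 = 0)
q(Q) = Q²
u(V) = V*(-1 + 2*V)²*(-3 + V)*(6 + V) (u(V) = (((V - 3)*(V + 6))*V)*((V - 1) + V)² = (((-3 + V)*(6 + V))*V)*((-1 + V) + V)² = (V*(-3 + V)*(6 + V))*(-1 + 2*V)² = V*(-1 + 2*V)²*(-3 + V)*(6 + V))
o/u(-16) = 0/((-16*(-1 + 2*(-16))²*(-18 + (-16)² + 3*(-16)))) = 0/((-16*(-1 - 32)²*(-18 + 256 - 48))) = 0/((-16*(-33)²*190)) = 0/((-16*1089*190)) = 0/(-3310560) = 0*(-1/3310560) = 0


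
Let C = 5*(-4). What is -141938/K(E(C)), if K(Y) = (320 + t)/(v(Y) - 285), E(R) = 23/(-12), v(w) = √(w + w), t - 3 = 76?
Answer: 709690/7 - 70969*I*√138/1197 ≈ 1.0138e+5 - 696.49*I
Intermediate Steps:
t = 79 (t = 3 + 76 = 79)
v(w) = √2*√w (v(w) = √(2*w) = √2*√w)
C = -20
E(R) = -23/12 (E(R) = 23*(-1/12) = -23/12)
K(Y) = 399/(-285 + √2*√Y) (K(Y) = (320 + 79)/(√2*√Y - 285) = 399/(-285 + √2*√Y))
-141938/K(E(C)) = -(-709690/7 + 70969*I*√138/1197) = -141938*(-5/7 + I*√138/2394) = 709690/7 - 70969*I*√138/1197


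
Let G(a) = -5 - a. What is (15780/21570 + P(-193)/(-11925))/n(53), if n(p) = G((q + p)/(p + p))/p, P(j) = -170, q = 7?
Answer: -67784668/9544725 ≈ -7.1018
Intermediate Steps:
n(p) = (-5 - (7 + p)/(2*p))/p (n(p) = (-5 - (7 + p)/(p + p))/p = (-5 - (7 + p)/(2*p))/p)
(15780/21570 + P(-193)/(-11925))/n(53) = (15780/21570 - 170/(-11925))/(((1/2)*(-7 - 11*53)/53**2)) = (15780*(1/21570) - 170*(-1/11925))/(((1/2)*(1/2809)*(-7 - 583))) = (526/719 + 34/2385)/(((1/2)*(1/2809)*(-590))) = 1278956/(1714815*(-295/2809)) = (1278956/1714815)*(-2809/295) = -67784668/9544725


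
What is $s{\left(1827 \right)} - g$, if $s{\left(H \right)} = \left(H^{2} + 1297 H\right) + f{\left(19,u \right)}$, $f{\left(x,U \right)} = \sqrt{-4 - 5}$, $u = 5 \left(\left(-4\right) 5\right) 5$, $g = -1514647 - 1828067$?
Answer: $9050262 + 3 i \approx 9.0503 \cdot 10^{6} + 3.0 i$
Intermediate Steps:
$g = -3342714$ ($g = -1514647 - 1828067 = -3342714$)
$u = -500$ ($u = 5 \left(-20\right) 5 = \left(-100\right) 5 = -500$)
$f{\left(x,U \right)} = 3 i$ ($f{\left(x,U \right)} = \sqrt{-9} = 3 i$)
$s{\left(H \right)} = H^{2} + 3 i + 1297 H$ ($s{\left(H \right)} = \left(H^{2} + 1297 H\right) + 3 i = H^{2} + 3 i + 1297 H$)
$s{\left(1827 \right)} - g = \left(1827^{2} + 3 i + 1297 \cdot 1827\right) - -3342714 = \left(3337929 + 3 i + 2369619\right) + 3342714 = \left(5707548 + 3 i\right) + 3342714 = 9050262 + 3 i$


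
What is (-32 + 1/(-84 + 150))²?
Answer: 4456321/4356 ≈ 1023.0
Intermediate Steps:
(-32 + 1/(-84 + 150))² = (-32 + 1/66)² = (-2111/66)² = 4456321/4356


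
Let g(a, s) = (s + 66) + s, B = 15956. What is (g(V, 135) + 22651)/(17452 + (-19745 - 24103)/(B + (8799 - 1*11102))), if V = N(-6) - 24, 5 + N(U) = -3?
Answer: 34871279/26469812 ≈ 1.3174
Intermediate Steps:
N(U) = -8 (N(U) = -5 - 3 = -8)
V = -32 (V = -8 - 24 = -32)
g(a, s) = 66 + 2*s (g(a, s) = (66 + s) + s = 66 + 2*s)
(g(V, 135) + 22651)/(17452 + (-19745 - 24103)/(B + (8799 - 1*11102))) = ((66 + 2*135) + 22651)/(17452 + (-19745 - 24103)/(15956 + (8799 - 1*11102))) = ((66 + 270) + 22651)/(17452 - 43848/(15956 + (8799 - 11102))) = (336 + 22651)/(17452 - 43848/(15956 - 2303)) = 22987/(17452 - 43848/13653) = 22987/(17452 - 43848*1/13653) = 22987/(17452 - 4872/1517) = 22987/(26469812/1517) = 22987*(1517/26469812) = 34871279/26469812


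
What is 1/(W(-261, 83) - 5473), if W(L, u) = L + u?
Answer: -1/5651 ≈ -0.00017696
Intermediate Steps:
1/(W(-261, 83) - 5473) = 1/((-261 + 83) - 5473) = 1/(-178 - 5473) = 1/(-5651) = -1/5651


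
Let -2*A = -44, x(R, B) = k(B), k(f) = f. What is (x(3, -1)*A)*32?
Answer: -704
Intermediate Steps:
x(R, B) = B
A = 22 (A = -½*(-44) = 22)
(x(3, -1)*A)*32 = -1*22*32 = -22*32 = -704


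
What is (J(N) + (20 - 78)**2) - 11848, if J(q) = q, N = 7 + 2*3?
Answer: -8471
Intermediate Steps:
N = 13 (N = 7 + 6 = 13)
(J(N) + (20 - 78)**2) - 11848 = (13 + (20 - 78)**2) - 11848 = (13 + (-58)**2) - 11848 = (13 + 3364) - 11848 = 3377 - 11848 = -8471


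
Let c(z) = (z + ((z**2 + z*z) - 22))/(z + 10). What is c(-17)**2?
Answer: 5929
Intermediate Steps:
c(z) = (-22 + z + 2*z**2)/(10 + z) (c(z) = (z + ((z**2 + z**2) - 22))/(10 + z) = (z + (2*z**2 - 22))/(10 + z) = (z + (-22 + 2*z**2))/(10 + z) = (-22 + z + 2*z**2)/(10 + z))
c(-17)**2 = ((-22 - 17 + 2*(-17)**2)/(10 - 17))**2 = ((-22 - 17 + 2*289)/(-7))**2 = (-(-22 - 17 + 578)/7)**2 = (-1/7*539)**2 = (-77)**2 = 5929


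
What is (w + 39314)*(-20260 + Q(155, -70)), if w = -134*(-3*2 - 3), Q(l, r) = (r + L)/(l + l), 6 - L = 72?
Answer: -25449542272/31 ≈ -8.2095e+8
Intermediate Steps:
L = -66 (L = 6 - 1*72 = 6 - 72 = -66)
Q(l, r) = (-66 + r)/(2*l) (Q(l, r) = (r - 66)/(l + l) = (-66 + r)/((2*l)) = (-66 + r)*(1/(2*l)) = (-66 + r)/(2*l))
w = 1206 (w = -134*(-6 - 3) = -134*(-9) = 1206)
(w + 39314)*(-20260 + Q(155, -70)) = (1206 + 39314)*(-20260 + (½)*(-66 - 70)/155) = 40520*(-20260 + (½)*(1/155)*(-136)) = 40520*(-20260 - 68/155) = 40520*(-3140368/155) = -25449542272/31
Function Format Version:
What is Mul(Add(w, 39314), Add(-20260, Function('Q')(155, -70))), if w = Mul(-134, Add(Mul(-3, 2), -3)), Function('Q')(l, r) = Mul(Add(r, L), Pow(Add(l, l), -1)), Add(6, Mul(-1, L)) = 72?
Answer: Rational(-25449542272, 31) ≈ -8.2095e+8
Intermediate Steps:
L = -66 (L = Add(6, Mul(-1, 72)) = Add(6, -72) = -66)
Function('Q')(l, r) = Mul(Rational(1, 2), Pow(l, -1), Add(-66, r)) (Function('Q')(l, r) = Mul(Add(r, -66), Pow(Add(l, l), -1)) = Mul(Add(-66, r), Pow(Mul(2, l), -1)) = Mul(Add(-66, r), Mul(Rational(1, 2), Pow(l, -1))) = Mul(Rational(1, 2), Pow(l, -1), Add(-66, r)))
w = 1206 (w = Mul(-134, Add(-6, -3)) = Mul(-134, -9) = 1206)
Mul(Add(w, 39314), Add(-20260, Function('Q')(155, -70))) = Mul(Add(1206, 39314), Add(-20260, Mul(Rational(1, 2), Pow(155, -1), Add(-66, -70)))) = Mul(40520, Add(-20260, Mul(Rational(1, 2), Rational(1, 155), -136))) = Mul(40520, Add(-20260, Rational(-68, 155))) = Mul(40520, Rational(-3140368, 155)) = Rational(-25449542272, 31)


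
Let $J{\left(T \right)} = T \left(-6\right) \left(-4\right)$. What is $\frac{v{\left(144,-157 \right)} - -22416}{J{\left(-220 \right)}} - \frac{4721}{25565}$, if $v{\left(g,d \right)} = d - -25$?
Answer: $- \frac{9910289}{2249720} \approx -4.4051$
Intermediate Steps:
$J{\left(T \right)} = 24 T$ ($J{\left(T \right)} = - 6 T \left(-4\right) = 24 T$)
$v{\left(g,d \right)} = 25 + d$ ($v{\left(g,d \right)} = d + 25 = 25 + d$)
$\frac{v{\left(144,-157 \right)} - -22416}{J{\left(-220 \right)}} - \frac{4721}{25565} = \frac{\left(25 - 157\right) - -22416}{24 \left(-220\right)} - \frac{4721}{25565} = \frac{-132 + 22416}{-5280} - \frac{4721}{25565} = 22284 \left(- \frac{1}{5280}\right) - \frac{4721}{25565} = - \frac{1857}{440} - \frac{4721}{25565} = - \frac{9910289}{2249720}$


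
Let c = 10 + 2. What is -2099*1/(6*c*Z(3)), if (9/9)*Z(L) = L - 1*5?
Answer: 2099/144 ≈ 14.576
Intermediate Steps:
Z(L) = -5 + L (Z(L) = L - 1*5 = L - 5 = -5 + L)
c = 12
-2099*1/(6*c*Z(3)) = -2099*1/(72*(-5 + 3)) = -2099/((12*(-2))*6) = -2099/((-24*6)) = -2099/(-144) = -2099*(-1/144) = 2099/144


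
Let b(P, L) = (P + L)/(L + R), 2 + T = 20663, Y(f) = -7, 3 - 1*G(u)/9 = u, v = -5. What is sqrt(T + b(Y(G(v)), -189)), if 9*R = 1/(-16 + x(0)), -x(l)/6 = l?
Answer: sqrt(15305715676437)/27217 ≈ 143.74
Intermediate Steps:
x(l) = -6*l
G(u) = 27 - 9*u
T = 20661 (T = -2 + 20663 = 20661)
R = -1/144 (R = 1/(9*(-16 - 6*0)) = 1/(9*(-16 + 0)) = (1/9)/(-16) = (1/9)*(-1/16) = -1/144 ≈ -0.0069444)
b(P, L) = (L + P)/(-1/144 + L) (b(P, L) = (P + L)/(L - 1/144) = (L + P)/(-1/144 + L))
sqrt(T + b(Y(G(v)), -189)) = sqrt(20661 + 144*(-189 - 7)/(-1 + 144*(-189))) = sqrt(20661 + 144*(-196)/(-1 - 27216)) = sqrt(20661 + 144*(-196)/(-27217)) = sqrt(20661 + 144*(-1/27217)*(-196)) = sqrt(20661 + 28224/27217) = sqrt(562358661/27217) = sqrt(15305715676437)/27217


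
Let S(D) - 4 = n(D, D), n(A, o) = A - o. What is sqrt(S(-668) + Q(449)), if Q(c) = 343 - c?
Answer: I*sqrt(102) ≈ 10.1*I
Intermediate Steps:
S(D) = 4 (S(D) = 4 + (D - D) = 4 + 0 = 4)
sqrt(S(-668) + Q(449)) = sqrt(4 + (343 - 1*449)) = sqrt(4 + (343 - 449)) = sqrt(4 - 106) = sqrt(-102) = I*sqrt(102)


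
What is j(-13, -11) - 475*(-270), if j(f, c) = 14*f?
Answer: 128068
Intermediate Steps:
j(-13, -11) - 475*(-270) = 14*(-13) - 475*(-270) = -182 + 128250 = 128068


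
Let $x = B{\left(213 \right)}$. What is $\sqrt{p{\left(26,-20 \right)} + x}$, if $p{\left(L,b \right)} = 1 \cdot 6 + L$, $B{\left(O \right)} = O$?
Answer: $7 \sqrt{5} \approx 15.652$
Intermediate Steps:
$x = 213$
$p{\left(L,b \right)} = 6 + L$
$\sqrt{p{\left(26,-20 \right)} + x} = \sqrt{\left(6 + 26\right) + 213} = \sqrt{32 + 213} = \sqrt{245} = 7 \sqrt{5}$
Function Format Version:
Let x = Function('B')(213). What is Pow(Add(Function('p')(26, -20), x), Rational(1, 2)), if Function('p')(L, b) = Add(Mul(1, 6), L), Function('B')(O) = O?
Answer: Mul(7, Pow(5, Rational(1, 2))) ≈ 15.652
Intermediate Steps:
x = 213
Function('p')(L, b) = Add(6, L)
Pow(Add(Function('p')(26, -20), x), Rational(1, 2)) = Pow(Add(Add(6, 26), 213), Rational(1, 2)) = Pow(Add(32, 213), Rational(1, 2)) = Pow(245, Rational(1, 2)) = Mul(7, Pow(5, Rational(1, 2)))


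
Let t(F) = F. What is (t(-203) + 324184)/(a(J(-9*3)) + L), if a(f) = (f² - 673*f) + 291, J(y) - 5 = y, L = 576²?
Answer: 323981/347357 ≈ 0.93270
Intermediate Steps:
L = 331776
J(y) = 5 + y
a(f) = 291 + f² - 673*f
(t(-203) + 324184)/(a(J(-9*3)) + L) = (-203 + 324184)/((291 + (5 - 9*3)² - 673*(5 - 9*3)) + 331776) = 323981/((291 + (5 - 3*9)² - 673*(5 - 3*9)) + 331776) = 323981/((291 + (5 - 27)² - 673*(5 - 27)) + 331776) = 323981/((291 + (-22)² - 673*(-22)) + 331776) = 323981/((291 + 484 + 14806) + 331776) = 323981/(15581 + 331776) = 323981/347357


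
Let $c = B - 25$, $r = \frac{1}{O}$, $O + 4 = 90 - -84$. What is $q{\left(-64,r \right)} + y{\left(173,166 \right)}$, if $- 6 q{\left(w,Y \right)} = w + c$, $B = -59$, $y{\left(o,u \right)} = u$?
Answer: $\frac{572}{3} \approx 190.67$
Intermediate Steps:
$O = 170$ ($O = -4 + \left(90 - -84\right) = -4 + \left(90 + 84\right) = -4 + 174 = 170$)
$r = \frac{1}{170} \approx 0.0058824$
$c = -84$ ($c = -59 - 25 = -84$)
$q{\left(w,Y \right)} = 14 - \frac{w}{6}$ ($q{\left(w,Y \right)} = - \frac{w - 84}{6} = - \frac{-84 + w}{6} = 14 - \frac{w}{6}$)
$q{\left(-64,r \right)} + y{\left(173,166 \right)} = \left(14 - - \frac{32}{3}\right) + 166 = \left(14 + \frac{32}{3}\right) + 166 = \frac{74}{3} + 166 = \frac{572}{3}$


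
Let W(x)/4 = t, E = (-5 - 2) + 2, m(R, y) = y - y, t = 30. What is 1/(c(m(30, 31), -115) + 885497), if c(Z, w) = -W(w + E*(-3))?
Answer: 1/885377 ≈ 1.1295e-6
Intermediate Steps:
m(R, y) = 0
E = -5 (E = -7 + 2 = -5)
W(x) = 120 (W(x) = 4*30 = 120)
c(Z, w) = -120 (c(Z, w) = -1*120 = -120)
1/(c(m(30, 31), -115) + 885497) = 1/(-120 + 885497) = 1/885377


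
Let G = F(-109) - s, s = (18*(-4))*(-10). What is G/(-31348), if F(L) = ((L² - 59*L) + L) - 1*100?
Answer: -17383/31348 ≈ -0.55452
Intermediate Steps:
F(L) = -100 + L² - 58*L (F(L) = (L² - 58*L) - 100 = -100 + L² - 58*L)
s = 720 (s = -72*(-10) = 720)
G = 17383 (G = (-100 + (-109)² - 58*(-109)) - 1*720 = (-100 + 11881 + 6322) - 720 = 18103 - 720 = 17383)
G/(-31348) = 17383/(-31348) = 17383*(-1/31348) = -17383/31348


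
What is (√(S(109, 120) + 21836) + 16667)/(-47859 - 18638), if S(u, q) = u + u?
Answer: -16667/66497 - √22054/66497 ≈ -0.25288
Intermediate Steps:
S(u, q) = 2*u
(√(S(109, 120) + 21836) + 16667)/(-47859 - 18638) = (√(2*109 + 21836) + 16667)/(-47859 - 18638) = (√(218 + 21836) + 16667)/(-66497) = (√22054 + 16667)*(-1/66497) = (16667 + √22054)*(-1/66497) = -16667/66497 - √22054/66497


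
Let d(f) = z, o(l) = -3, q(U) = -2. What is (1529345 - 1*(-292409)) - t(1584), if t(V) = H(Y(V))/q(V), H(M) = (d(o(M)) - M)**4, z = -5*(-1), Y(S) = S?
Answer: 6216254327589/2 ≈ 3.1081e+12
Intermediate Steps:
z = 5
d(f) = 5
H(M) = (5 - M)**4
t(V) = -(-5 + V)**4/2 (t(V) = (-5 + V)**4/(-2) = (-5 + V)**4*(-1/2) = -(-5 + V)**4/2)
(1529345 - 1*(-292409)) - t(1584) = (1529345 - 1*(-292409)) - (-1)*(-5 + 1584)**4/2 = (1529345 + 292409) - (-1)*1579**4/2 = 1821754 - (-1)*6216250684081/2 = 1821754 - 1*(-6216250684081/2) = 1821754 + 6216250684081/2 = 6216254327589/2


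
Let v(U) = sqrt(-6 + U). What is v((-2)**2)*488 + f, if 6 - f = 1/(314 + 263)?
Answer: 3461/577 + 488*I*sqrt(2) ≈ 5.9983 + 690.14*I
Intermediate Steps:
f = 3461/577 (f = 6 - 1/(314 + 263) = 6 - 1/577 = 3461/577 ≈ 5.9983)
v((-2)**2)*488 + f = sqrt(-6 + (-2)**2)*488 + 3461/577 = sqrt(-6 + 4)*488 + 3461/577 = sqrt(-2)*488 + 3461/577 = (I*sqrt(2))*488 + 3461/577 = 488*I*sqrt(2) + 3461/577 = 3461/577 + 488*I*sqrt(2)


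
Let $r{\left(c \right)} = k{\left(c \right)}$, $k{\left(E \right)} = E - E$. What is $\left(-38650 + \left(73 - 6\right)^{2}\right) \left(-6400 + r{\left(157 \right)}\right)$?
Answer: $218630400$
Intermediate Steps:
$k{\left(E \right)} = 0$
$r{\left(c \right)} = 0$
$\left(-38650 + \left(73 - 6\right)^{2}\right) \left(-6400 + r{\left(157 \right)}\right) = \left(-38650 + \left(73 - 6\right)^{2}\right) \left(-6400 + 0\right) = \left(-38650 + 67^{2}\right) \left(-6400\right) = \left(-38650 + 4489\right) \left(-6400\right) = \left(-34161\right) \left(-6400\right) = 218630400$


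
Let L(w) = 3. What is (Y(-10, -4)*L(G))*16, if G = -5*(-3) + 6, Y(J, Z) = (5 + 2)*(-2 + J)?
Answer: -4032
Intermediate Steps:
Y(J, Z) = -14 + 7*J (Y(J, Z) = 7*(-2 + J) = -14 + 7*J)
G = 21 (G = 15 + 6 = 21)
(Y(-10, -4)*L(G))*16 = ((-14 + 7*(-10))*3)*16 = ((-14 - 70)*3)*16 = -84*3*16 = -252*16 = -4032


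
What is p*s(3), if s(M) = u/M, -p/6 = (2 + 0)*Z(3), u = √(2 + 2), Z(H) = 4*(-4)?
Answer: 128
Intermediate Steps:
Z(H) = -16
u = 2 (u = √4 = 2)
p = 192 (p = -6*(2 + 0)*(-16) = -12*(-16) = -6*(-32) = 192)
s(M) = 2/M
p*s(3) = 192*(2/3) = 192*(2*(⅓)) = 192*(⅔) = 128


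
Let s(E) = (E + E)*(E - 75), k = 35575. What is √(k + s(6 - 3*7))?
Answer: 5*√1531 ≈ 195.64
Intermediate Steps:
s(E) = 2*E*(-75 + E) (s(E) = (2*E)*(-75 + E) = 2*E*(-75 + E))
√(k + s(6 - 3*7)) = √(35575 + 2*(6 - 3*7)*(-75 + (6 - 3*7))) = √(35575 + 2*(6 - 21)*(-75 + (6 - 21))) = √(35575 + 2*(-15)*(-75 - 15)) = √(35575 + 2*(-15)*(-90)) = √(35575 + 2700) = √38275 = 5*√1531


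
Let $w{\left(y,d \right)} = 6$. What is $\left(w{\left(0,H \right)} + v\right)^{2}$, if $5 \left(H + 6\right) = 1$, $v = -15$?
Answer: $81$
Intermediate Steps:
$H = - \frac{29}{5}$ ($H = -6 + \frac{1}{5} \cdot 1 = -6 + \frac{1}{5} = - \frac{29}{5} \approx -5.8$)
$\left(w{\left(0,H \right)} + v\right)^{2} = \left(6 - 15\right)^{2} = \left(-9\right)^{2} = 81$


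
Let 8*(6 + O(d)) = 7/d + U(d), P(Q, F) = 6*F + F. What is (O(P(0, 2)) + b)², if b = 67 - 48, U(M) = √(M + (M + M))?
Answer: 43849/256 + 209*√42/64 ≈ 192.45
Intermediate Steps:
U(M) = √3*√M (U(M) = √(M + 2*M) = √(3*M) = √3*√M)
P(Q, F) = 7*F
O(d) = -6 + 7/(8*d) + √3*√d/8 (O(d) = -6 + (7/d + √3*√d)/8 = -6 + (7/(8*d) + √3*√d/8) = -6 + 7/(8*d) + √3*√d/8)
b = 19
(O(P(0, 2)) + b)² = ((7 + (7*2)*(-48 + √3*√(7*2)))/(8*((7*2))) + 19)² = ((⅛)*(7 + 14*(-48 + √3*√14))/14 + 19)² = ((⅛)*(1/14)*(7 + 14*(-48 + √42)) + 19)² = ((⅛)*(1/14)*(7 + (-672 + 14*√42)) + 19)² = ((⅛)*(1/14)*(-665 + 14*√42) + 19)² = ((-95/16 + √42/8) + 19)² = (209/16 + √42/8)²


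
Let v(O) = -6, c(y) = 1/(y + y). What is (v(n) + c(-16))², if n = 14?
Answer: 37249/1024 ≈ 36.376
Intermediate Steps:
c(y) = 1/(2*y)
(v(n) + c(-16))² = (-6 + (½)/(-16))² = (-6 + (½)*(-1/16))² = (-6 - 1/32)² = (-193/32)² = 37249/1024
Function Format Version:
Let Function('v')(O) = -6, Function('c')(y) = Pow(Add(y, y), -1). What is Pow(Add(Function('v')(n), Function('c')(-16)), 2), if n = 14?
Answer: Rational(37249, 1024) ≈ 36.376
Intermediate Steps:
Function('c')(y) = Mul(Rational(1, 2), Pow(y, -1)) (Function('c')(y) = Pow(Mul(2, y), -1) = Mul(Rational(1, 2), Pow(y, -1)))
Pow(Add(Function('v')(n), Function('c')(-16)), 2) = Pow(Add(-6, Mul(Rational(1, 2), Pow(-16, -1))), 2) = Pow(Add(-6, Mul(Rational(1, 2), Rational(-1, 16))), 2) = Pow(Add(-6, Rational(-1, 32)), 2) = Pow(Rational(-193, 32), 2) = Rational(37249, 1024)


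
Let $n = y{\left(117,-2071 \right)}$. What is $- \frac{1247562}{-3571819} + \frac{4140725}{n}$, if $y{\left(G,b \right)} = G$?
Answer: $\frac{870003893737}{24582519} \approx 35391.0$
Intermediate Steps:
$n = 117$
$- \frac{1247562}{-3571819} + \frac{4140725}{n} = - \frac{1247562}{-3571819} + \frac{4140725}{117} = \left(-1247562\right) \left(- \frac{1}{3571819}\right) + 4140725 \cdot \frac{1}{117} = \frac{73386}{210107} + \frac{4140725}{117} = \frac{870003893737}{24582519}$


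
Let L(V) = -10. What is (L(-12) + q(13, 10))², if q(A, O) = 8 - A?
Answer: 225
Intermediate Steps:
(L(-12) + q(13, 10))² = (-10 + (8 - 1*13))² = (-10 + (8 - 13))² = (-10 - 5)² = (-15)² = 225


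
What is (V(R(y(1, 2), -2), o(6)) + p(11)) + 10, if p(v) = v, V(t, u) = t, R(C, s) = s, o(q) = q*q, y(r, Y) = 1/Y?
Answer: 19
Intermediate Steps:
o(q) = q²
(V(R(y(1, 2), -2), o(6)) + p(11)) + 10 = (-2 + 11) + 10 = 9 + 10 = 19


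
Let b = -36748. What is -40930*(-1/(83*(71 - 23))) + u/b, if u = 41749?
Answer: 167220953/18300504 ≈ 9.1375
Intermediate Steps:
-40930*(-1/(83*(71 - 23))) + u/b = -40930*(-1/(83*(71 - 23))) + 41749/(-36748) = -40930/(48*(-83)) + 41749*(-1/36748) = -40930/(-3984) - 41749/36748 = -40930*(-1/3984) - 41749/36748 = 20465/1992 - 41749/36748 = 167220953/18300504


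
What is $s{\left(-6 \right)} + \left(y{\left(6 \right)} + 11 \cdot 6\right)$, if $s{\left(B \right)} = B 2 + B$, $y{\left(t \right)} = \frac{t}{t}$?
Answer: $49$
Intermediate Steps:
$y{\left(t \right)} = 1$
$s{\left(B \right)} = 3 B$ ($s{\left(B \right)} = 2 B + B = 3 B$)
$s{\left(-6 \right)} + \left(y{\left(6 \right)} + 11 \cdot 6\right) = 3 \left(-6\right) + \left(1 + 11 \cdot 6\right) = -18 + \left(1 + 66\right) = -18 + 67 = 49$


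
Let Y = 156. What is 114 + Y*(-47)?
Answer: -7218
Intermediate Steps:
114 + Y*(-47) = 114 + 156*(-47) = 114 - 7332 = -7218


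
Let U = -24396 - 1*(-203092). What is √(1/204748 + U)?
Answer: √1872811969348883/102374 ≈ 422.72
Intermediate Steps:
U = 178696 (U = -24396 + 203092 = 178696)
√(1/204748 + U) = √(1/204748 + 178696) = √(36587648609/204748) = √1872811969348883/102374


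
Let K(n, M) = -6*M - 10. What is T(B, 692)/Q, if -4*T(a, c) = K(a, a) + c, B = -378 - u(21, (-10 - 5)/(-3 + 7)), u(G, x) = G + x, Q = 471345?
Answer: -6107/3770760 ≈ -0.0016196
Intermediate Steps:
K(n, M) = -10 - 6*M
B = -1581/4 (B = -378 - (21 + (-10 - 5)/(-3 + 7)) = -378 - (21 - 15/4) = -378 - 1*69/4 = -378 - 69/4 = -1581/4 ≈ -395.25)
T(a, c) = 5/2 - c/4 + 3*a/2 (T(a, c) = -((-10 - 6*a) + c)/4 = -(-10 + c - 6*a)/4 = 5/2 - c/4 + 3*a/2)
T(B, 692)/Q = (5/2 - 1/4*692 + (3/2)*(-1581/4))/471345 = (5/2 - 173 - 4743/8)*(1/471345) = -6107/8*1/471345 = -6107/3770760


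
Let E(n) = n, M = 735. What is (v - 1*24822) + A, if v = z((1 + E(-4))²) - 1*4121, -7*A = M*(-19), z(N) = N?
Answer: -26939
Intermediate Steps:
A = 1995 (A = -105*(-19) = -⅐*(-13965) = 1995)
v = -4112 (v = (1 - 4)² - 1*4121 = (-3)² - 4121 = 9 - 4121 = -4112)
(v - 1*24822) + A = (-4112 - 1*24822) + 1995 = (-4112 - 24822) + 1995 = -28934 + 1995 = -26939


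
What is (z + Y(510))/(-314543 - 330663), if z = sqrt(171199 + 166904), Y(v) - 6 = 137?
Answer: -143/645206 - 3*sqrt(37567)/645206 ≈ -0.0011228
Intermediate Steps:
Y(v) = 143 (Y(v) = 6 + 137 = 143)
z = 3*sqrt(37567) (z = sqrt(338103) = 3*sqrt(37567) ≈ 581.47)
(z + Y(510))/(-314543 - 330663) = (3*sqrt(37567) + 143)/(-314543 - 330663) = (143 + 3*sqrt(37567))/(-645206) = (143 + 3*sqrt(37567))*(-1/645206) = -143/645206 - 3*sqrt(37567)/645206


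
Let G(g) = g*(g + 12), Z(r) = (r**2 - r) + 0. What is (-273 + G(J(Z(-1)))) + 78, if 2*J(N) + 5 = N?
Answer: -843/4 ≈ -210.75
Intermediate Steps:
Z(r) = r**2 - r
J(N) = -5/2 + N/2
G(g) = g*(12 + g)
(-273 + G(J(Z(-1)))) + 78 = (-273 + (-5/2 + (-(-1 - 1))/2)*(12 + (-5/2 + (-(-1 - 1))/2))) + 78 = (-273 + (-5/2 + (-1*(-2))/2)*(12 + (-5/2 + (-1*(-2))/2))) + 78 = (-273 + (-5/2 + (1/2)*2)*(12 + (-5/2 + (1/2)*2))) + 78 = (-273 + (-5/2 + 1)*(12 + (-5/2 + 1))) + 78 = (-273 - 3*(12 - 3/2)/2) + 78 = (-273 - 3/2*21/2) + 78 = (-273 - 63/4) + 78 = -1155/4 + 78 = -843/4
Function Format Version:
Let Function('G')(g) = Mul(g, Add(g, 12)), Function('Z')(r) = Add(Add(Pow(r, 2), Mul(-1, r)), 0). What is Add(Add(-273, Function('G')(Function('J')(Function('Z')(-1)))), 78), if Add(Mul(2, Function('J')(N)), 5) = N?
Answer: Rational(-843, 4) ≈ -210.75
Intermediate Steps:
Function('Z')(r) = Add(Pow(r, 2), Mul(-1, r))
Function('J')(N) = Add(Rational(-5, 2), Mul(Rational(1, 2), N))
Function('G')(g) = Mul(g, Add(12, g))
Add(Add(-273, Function('G')(Function('J')(Function('Z')(-1)))), 78) = Add(Add(-273, Mul(Add(Rational(-5, 2), Mul(Rational(1, 2), Mul(-1, Add(-1, -1)))), Add(12, Add(Rational(-5, 2), Mul(Rational(1, 2), Mul(-1, Add(-1, -1))))))), 78) = Add(Add(-273, Mul(Add(Rational(-5, 2), Mul(Rational(1, 2), Mul(-1, -2))), Add(12, Add(Rational(-5, 2), Mul(Rational(1, 2), Mul(-1, -2)))))), 78) = Add(Add(-273, Mul(Add(Rational(-5, 2), Mul(Rational(1, 2), 2)), Add(12, Add(Rational(-5, 2), Mul(Rational(1, 2), 2))))), 78) = Add(Add(-273, Mul(Add(Rational(-5, 2), 1), Add(12, Add(Rational(-5, 2), 1)))), 78) = Add(Add(-273, Mul(Rational(-3, 2), Add(12, Rational(-3, 2)))), 78) = Add(Add(-273, Mul(Rational(-3, 2), Rational(21, 2))), 78) = Add(Add(-273, Rational(-63, 4)), 78) = Add(Rational(-1155, 4), 78) = Rational(-843, 4)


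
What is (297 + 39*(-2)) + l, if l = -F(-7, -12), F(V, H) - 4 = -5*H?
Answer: 155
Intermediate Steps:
F(V, H) = 4 - 5*H
l = -64 (l = -(4 - 5*(-12)) = -(4 + 60) = -1*64 = -64)
(297 + 39*(-2)) + l = (297 + 39*(-2)) - 64 = (297 - 78) - 64 = 219 - 64 = 155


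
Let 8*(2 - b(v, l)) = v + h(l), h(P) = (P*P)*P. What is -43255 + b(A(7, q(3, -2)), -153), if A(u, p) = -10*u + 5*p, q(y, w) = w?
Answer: 3235633/8 ≈ 4.0445e+5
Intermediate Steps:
h(P) = P³ (h(P) = P²*P = P³)
b(v, l) = 2 - v/8 - l³/8 (b(v, l) = 2 - (v + l³)/8 = 2 + (-v/8 - l³/8) = 2 - v/8 - l³/8)
-43255 + b(A(7, q(3, -2)), -153) = -43255 + (2 - (-10*7 + 5*(-2))/8 - ⅛*(-153)³) = -43255 + (2 - (-70 - 10)/8 - ⅛*(-3581577)) = -43255 + (2 - ⅛*(-80) + 3581577/8) = -43255 + (2 + 10 + 3581577/8) = -43255 + 3581673/8 = 3235633/8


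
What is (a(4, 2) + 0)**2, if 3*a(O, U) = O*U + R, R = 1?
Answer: 9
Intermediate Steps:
a(O, U) = 1/3 + O*U/3 (a(O, U) = (O*U + 1)/3 = (1 + O*U)/3 = 1/3 + O*U/3)
(a(4, 2) + 0)**2 = ((1/3 + (1/3)*4*2) + 0)**2 = ((1/3 + 8/3) + 0)**2 = (3 + 0)**2 = 3**2 = 9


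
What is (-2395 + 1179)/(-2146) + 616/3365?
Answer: 2706888/3610645 ≈ 0.74970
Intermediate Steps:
(-2395 + 1179)/(-2146) + 616/3365 = -1216*(-1/2146) + 616*(1/3365) = 608/1073 + 616/3365 = 2706888/3610645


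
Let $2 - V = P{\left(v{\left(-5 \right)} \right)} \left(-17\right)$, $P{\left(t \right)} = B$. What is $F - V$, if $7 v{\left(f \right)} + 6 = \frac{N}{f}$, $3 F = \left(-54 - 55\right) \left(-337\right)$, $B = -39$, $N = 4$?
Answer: $\frac{38716}{3} \approx 12905.0$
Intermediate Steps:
$F = \frac{36733}{3}$ ($F = \frac{\left(-54 - 55\right) \left(-337\right)}{3} = \frac{\left(-109\right) \left(-337\right)}{3} = \frac{1}{3} \cdot 36733 = \frac{36733}{3} \approx 12244.0$)
$v{\left(f \right)} = - \frac{6}{7} + \frac{4}{7 f}$ ($v{\left(f \right)} = - \frac{6}{7} + \frac{4 \frac{1}{f}}{7} = - \frac{6}{7} + \frac{4}{7 f}$)
$P{\left(t \right)} = -39$
$V = -661$ ($V = 2 - \left(-39\right) \left(-17\right) = 2 - 663 = -661$)
$F - V = \frac{36733}{3} - -661 = \frac{36733}{3} + 661 = \frac{38716}{3}$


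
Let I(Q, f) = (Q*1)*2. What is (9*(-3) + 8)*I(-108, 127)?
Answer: 4104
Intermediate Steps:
I(Q, f) = 2*Q (I(Q, f) = Q*2 = 2*Q)
(9*(-3) + 8)*I(-108, 127) = (9*(-3) + 8)*(2*(-108)) = (-27 + 8)*(-216) = -19*(-216) = 4104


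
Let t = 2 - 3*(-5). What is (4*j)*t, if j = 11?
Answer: 748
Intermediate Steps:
t = 17 (t = 2 + 15 = 17)
(4*j)*t = (4*11)*17 = 44*17 = 748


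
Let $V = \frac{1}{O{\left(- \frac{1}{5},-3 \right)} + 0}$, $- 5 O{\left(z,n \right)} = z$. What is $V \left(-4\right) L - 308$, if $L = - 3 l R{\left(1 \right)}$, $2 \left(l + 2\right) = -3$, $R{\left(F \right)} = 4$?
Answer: $-4508$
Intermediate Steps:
$O{\left(z,n \right)} = - \frac{z}{5}$
$l = - \frac{7}{2}$ ($l = -2 + \frac{1}{2} \left(-3\right) = -2 - \frac{3}{2} = - \frac{7}{2} \approx -3.5$)
$V = 25$ ($V = \frac{1}{- \frac{\left(-1\right) \frac{1}{5}}{5} + 0} = \frac{1}{\left(- \frac{1}{5}\right) \left(- \frac{1}{5}\right) + 0} = \frac{1}{\frac{1}{25} + 0} = \frac{1}{\frac{1}{25}} = 25$)
$L = 42$ ($L = \left(-3\right) \left(- \frac{7}{2}\right) 4 = \frac{21}{2} \cdot 4 = 42$)
$V \left(-4\right) L - 308 = 25 \left(-4\right) 42 - 308 = \left(-100\right) 42 - 308 = -4200 - 308 = -4508$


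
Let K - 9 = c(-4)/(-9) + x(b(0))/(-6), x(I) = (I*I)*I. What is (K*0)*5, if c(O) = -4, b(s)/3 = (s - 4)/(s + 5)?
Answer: 0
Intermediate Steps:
b(s) = 3*(-4 + s)/(5 + s) (b(s) = 3*((s - 4)/(s + 5)) = 3*((-4 + s)/(5 + s)) = 3*(-4 + s)/(5 + s))
x(I) = I³ (x(I) = I²*I = I³)
K = 13217/1125 (K = 9 + (-4/(-9) + (3*(-4 + 0)/(5 + 0))³/(-6)) = 9 + (-4*(-⅑) + (3*(-4)/5)³*(-⅙)) = 9 + (4/9 + (3*(⅕)*(-4))³*(-⅙)) = 9 + (4/9 + (-12/5)³*(-⅙)) = 9 + (4/9 - 1728/125*(-⅙)) = 9 + (4/9 + 288/125) = 9 + 3092/1125 = 13217/1125 ≈ 11.748)
(K*0)*5 = ((13217/1125)*0)*5 = 0*5 = 0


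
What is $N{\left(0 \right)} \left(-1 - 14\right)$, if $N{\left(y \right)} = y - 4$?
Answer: $60$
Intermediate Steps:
$N{\left(y \right)} = -4 + y$
$N{\left(0 \right)} \left(-1 - 14\right) = \left(-4 + 0\right) \left(-1 - 14\right) = \left(-4\right) \left(-15\right) = 60$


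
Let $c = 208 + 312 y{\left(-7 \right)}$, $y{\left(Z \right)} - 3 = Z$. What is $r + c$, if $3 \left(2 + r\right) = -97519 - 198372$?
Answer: $- \frac{299017}{3} \approx -99672.0$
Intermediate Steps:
$y{\left(Z \right)} = 3 + Z$
$r = - \frac{295897}{3}$ ($r = -2 + \frac{-97519 - 198372}{3} = -2 + \frac{1}{3} \left(-295891\right) = -2 - \frac{295891}{3} = - \frac{295897}{3} \approx -98632.0$)
$c = -1040$ ($c = 208 + 312 \left(3 - 7\right) = 208 + 312 \left(-4\right) = 208 - 1248 = -1040$)
$r + c = - \frac{295897}{3} - 1040 = - \frac{299017}{3}$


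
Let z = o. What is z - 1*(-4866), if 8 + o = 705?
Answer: 5563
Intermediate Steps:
o = 697 (o = -8 + 705 = 697)
z = 697
z - 1*(-4866) = 697 - 1*(-4866) = 697 + 4866 = 5563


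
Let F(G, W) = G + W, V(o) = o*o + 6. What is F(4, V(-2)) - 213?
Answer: -199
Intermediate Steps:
V(o) = 6 + o² (V(o) = o² + 6 = 6 + o²)
F(4, V(-2)) - 213 = (4 + (6 + (-2)²)) - 213 = (4 + (6 + 4)) - 213 = (4 + 10) - 213 = 14 - 213 = -199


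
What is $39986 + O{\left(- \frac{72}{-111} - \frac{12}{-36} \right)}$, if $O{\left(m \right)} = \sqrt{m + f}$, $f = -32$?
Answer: $39986 + \frac{i \sqrt{382173}}{111} \approx 39986.0 + 5.5694 i$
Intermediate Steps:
$O{\left(m \right)} = \sqrt{-32 + m}$ ($O{\left(m \right)} = \sqrt{m - 32} = \sqrt{-32 + m}$)
$39986 + O{\left(- \frac{72}{-111} - \frac{12}{-36} \right)} = 39986 + \sqrt{-32 - \left(- \frac{24}{37} - \frac{1}{3}\right)} = 39986 + \sqrt{-32 - - \frac{109}{111}} = 39986 + \sqrt{-32 + \left(\frac{24}{37} + \frac{1}{3}\right)} = 39986 + \sqrt{-32 + \frac{109}{111}} = 39986 + \sqrt{- \frac{3443}{111}} = 39986 + \frac{i \sqrt{382173}}{111}$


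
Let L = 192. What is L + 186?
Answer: 378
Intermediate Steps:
L + 186 = 192 + 186 = 378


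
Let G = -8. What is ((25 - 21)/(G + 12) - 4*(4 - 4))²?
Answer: 1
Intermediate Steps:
((25 - 21)/(G + 12) - 4*(4 - 4))² = ((25 - 21)/(-8 + 12) - 4*(4 - 4))² = (4/4 - 4*0)² = (4*(¼) + 0)² = (1 + 0)² = 1² = 1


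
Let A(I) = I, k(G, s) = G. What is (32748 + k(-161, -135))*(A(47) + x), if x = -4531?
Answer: -146120108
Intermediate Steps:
(32748 + k(-161, -135))*(A(47) + x) = (32748 - 161)*(47 - 4531) = 32587*(-4484) = -146120108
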